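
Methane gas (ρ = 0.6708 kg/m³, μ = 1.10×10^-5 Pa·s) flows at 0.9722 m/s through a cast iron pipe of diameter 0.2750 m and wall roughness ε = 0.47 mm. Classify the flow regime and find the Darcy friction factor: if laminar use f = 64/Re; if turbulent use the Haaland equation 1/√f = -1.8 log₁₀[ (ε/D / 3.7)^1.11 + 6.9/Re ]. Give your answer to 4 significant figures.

Re = ρVD/μ = 0.6708·0.9722·0.275/1.1e-05 = 1.63e+04.
Re > 4000 → turbulent. ε/D = 0.00047/0.275 = 0.00171; Haaland: 1/√f = -1.8 log₁₀[0.000198 + 0.000423] = 5.772, so f = 0.03002.

f ≈ 0.03002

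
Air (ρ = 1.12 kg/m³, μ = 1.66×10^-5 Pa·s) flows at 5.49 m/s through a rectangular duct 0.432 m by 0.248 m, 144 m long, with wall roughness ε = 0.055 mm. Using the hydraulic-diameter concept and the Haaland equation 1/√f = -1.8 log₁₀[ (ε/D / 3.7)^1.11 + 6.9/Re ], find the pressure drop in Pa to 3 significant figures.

Hydraulic diameter D_h = 4A/P = 4·(0.432·0.248)/(2·(0.432+0.248)) = 0.4285/1.36 = 0.3151 m.
Re = ρVD_h/μ = 1.12·5.49·0.3151/1.66e-05 = 1.167e+05.
ε/D_h = 5.5e-05/0.3151 = 0.000175; Haaland gives 1/√f = -1.8 log₁₀[1.58e-05+5.91e-05] = 7.426, so f = 0.01813.
ΔP = f(L/D_h)(ρV²/2) = 0.01813·144/0.3151·16.88 = 139.9 Pa.

ΔP ≈ 140 Pa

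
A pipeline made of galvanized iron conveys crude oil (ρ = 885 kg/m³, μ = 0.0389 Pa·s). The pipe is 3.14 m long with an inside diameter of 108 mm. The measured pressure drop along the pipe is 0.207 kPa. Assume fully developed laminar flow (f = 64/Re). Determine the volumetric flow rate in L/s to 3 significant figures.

For laminar flow, f = 64/Re with Re = ρVD/μ, so Darcy-Weisbach reduces to ΔP = 32μLV/D². Solving for V: V = ΔP·D²/(32μL) = 207·(0.108)²/(32·0.0389·3.14) = 0.6177 m/s.
Check: Re = ρVD/μ = 885·0.6177·0.108/0.0389 = 1518 < 2300, so the laminar assumption holds.
Q = V·A = 0.6177·(π/4·0.108²) = 0.005659 m³/s = 5.66 L/s.

Q ≈ 5.66 L/s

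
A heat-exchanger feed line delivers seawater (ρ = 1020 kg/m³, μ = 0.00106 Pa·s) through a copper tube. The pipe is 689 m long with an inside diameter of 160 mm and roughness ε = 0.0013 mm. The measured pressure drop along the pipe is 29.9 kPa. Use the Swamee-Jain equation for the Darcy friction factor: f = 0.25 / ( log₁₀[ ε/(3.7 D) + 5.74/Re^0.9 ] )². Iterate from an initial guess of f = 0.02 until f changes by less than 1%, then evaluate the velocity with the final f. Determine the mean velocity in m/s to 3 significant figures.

Rearranging Darcy-Weisbach: V = √(2·ΔP·D/(f·L·ρ)). With ε/D = 1.3e-06/0.16 = 8.12e-06, iterate starting from f = 0.02:
  f = 0.02 → V = √(2·2.99e+04·0.16/(0.02·689·1020)) = 0.8251 m/s; Re = ρVD/μ = 1.27e+05; f → 0.01706
  f = 0.01706 → V = 0.8933 m/s; Re = 1.375e+05; f → 0.01679
  f = 0.01679 → V = 0.9005 m/s; Re = 1.386e+05; f → 0.01676
Converged (Δf/f < 1%). With the final f = 0.01676: V = √(2·2.99e+04·0.16/(0.01676·689·1020)) = 0.9012 m/s.

V ≈ 0.901 m/s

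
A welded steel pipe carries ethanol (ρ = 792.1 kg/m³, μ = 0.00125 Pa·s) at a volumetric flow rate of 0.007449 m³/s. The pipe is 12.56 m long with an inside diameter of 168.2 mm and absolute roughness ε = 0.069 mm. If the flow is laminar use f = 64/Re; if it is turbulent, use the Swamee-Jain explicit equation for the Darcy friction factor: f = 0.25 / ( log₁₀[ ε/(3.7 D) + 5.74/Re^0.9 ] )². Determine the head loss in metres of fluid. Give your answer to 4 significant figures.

h_f ≈ 0.01016 m

Cross-sectional area A = πD²/4 = π(0.1682)²/4 = 0.02222 m²; mean velocity V = Q/A = 0.007449/0.02222 = 0.3352 m/s.
Reynolds number Re = ρVD/μ = 792.1 · 0.3352 · 0.1682 / 0.00125 = 3.573e+04.
Re > 4000 → turbulent. Relative roughness ε/D = 6.9e-05/0.1682 = 0.00041. Swamee-Jain: f = 0.25/(log₁₀[0.00041/3.7 + 5.74/3.573e+04^0.9])² = 0.25/(log₁₀[0.000111 + 0.000458])² = 0.25/(-3.245)² = 0.02375.
Darcy-Weisbach: ΔP = f(L/D)(ρV²/2) = 0.02375·(12.56/0.1682)·(792.1·0.3352²/2) = 0.02375·74.67·44.51 = 78.92 Pa.
Head loss h_f = ΔP/(ρg) = 78.92/(792.1·9.81) = 0.01016 m.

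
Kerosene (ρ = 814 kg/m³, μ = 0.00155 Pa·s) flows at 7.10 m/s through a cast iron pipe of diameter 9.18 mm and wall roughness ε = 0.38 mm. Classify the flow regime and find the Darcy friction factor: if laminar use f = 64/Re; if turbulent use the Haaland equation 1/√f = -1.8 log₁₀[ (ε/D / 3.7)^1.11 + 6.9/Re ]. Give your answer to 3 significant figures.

Re = ρVD/μ = 814·7.1·0.00918/0.00155 = 3.423e+04.
Re > 4000 → turbulent. ε/D = 0.00038/0.00918 = 0.0414; Haaland: 1/√f = -1.8 log₁₀[0.00682 + 0.000202] = 3.876, so f = 0.06657.

f ≈ 0.0666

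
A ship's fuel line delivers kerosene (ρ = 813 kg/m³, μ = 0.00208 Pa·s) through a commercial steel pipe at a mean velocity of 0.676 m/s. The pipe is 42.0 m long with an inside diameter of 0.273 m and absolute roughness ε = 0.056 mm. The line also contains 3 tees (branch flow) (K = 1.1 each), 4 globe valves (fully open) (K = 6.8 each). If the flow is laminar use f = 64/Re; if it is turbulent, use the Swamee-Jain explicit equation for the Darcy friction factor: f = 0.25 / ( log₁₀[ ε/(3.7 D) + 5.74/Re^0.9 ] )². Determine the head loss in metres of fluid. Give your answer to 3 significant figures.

Reynolds number Re = ρVD/μ = 813 · 0.676 · 0.273 / 0.00208 = 7.213e+04.
Re > 4000 → turbulent. Relative roughness ε/D = 5.6e-05/0.273 = 0.000205. Swamee-Jain: f = 0.25/(log₁₀[0.000205/3.7 + 5.74/7.213e+04^0.9])² = 0.25/(log₁₀[5.54e-05 + 0.000244])² = 0.25/(-3.524)² = 0.02013.
Total minor-loss coefficient ΣK = 3·1.1 + 4·6.8 = 30.5.
ΔP = [f·L/D + ΣK]·(ρV²/2) = [0.02013·42/0.273 + 30.5]·(813·0.676²/2) = [3.096 + 30.5]·185.8 = 6241 Pa.
Head loss h_f = ΔP/(ρg) = 6241/(813·9.81) = 0.783 m.

h_f ≈ 0.783 m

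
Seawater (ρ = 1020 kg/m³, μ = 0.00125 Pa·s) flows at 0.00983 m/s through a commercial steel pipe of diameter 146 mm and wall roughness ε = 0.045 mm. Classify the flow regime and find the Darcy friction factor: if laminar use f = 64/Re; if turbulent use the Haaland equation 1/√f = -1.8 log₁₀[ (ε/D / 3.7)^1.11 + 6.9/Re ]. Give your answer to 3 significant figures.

Re = ρVD/μ = 1020·0.00983·0.146/0.00125 = 1171.
Re < 2300 → laminar, so f = 64/Re = 0.05465 (roughness is irrelevant in laminar flow).

f ≈ 0.0546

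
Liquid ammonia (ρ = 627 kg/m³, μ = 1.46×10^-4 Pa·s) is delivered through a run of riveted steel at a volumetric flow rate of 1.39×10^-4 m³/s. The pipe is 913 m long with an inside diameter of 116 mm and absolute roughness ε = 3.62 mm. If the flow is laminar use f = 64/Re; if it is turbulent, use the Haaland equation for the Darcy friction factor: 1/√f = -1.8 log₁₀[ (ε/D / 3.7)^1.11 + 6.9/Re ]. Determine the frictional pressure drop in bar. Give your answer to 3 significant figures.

ΔP ≈ 2.68×10^-4 bar

Cross-sectional area A = πD²/4 = π(0.116)²/4 = 0.01057 m²; mean velocity V = Q/A = 0.000139/0.01057 = 0.01315 m/s.
Reynolds number Re = ρVD/μ = 627 · 0.01315 · 0.116 / 0.000146 = 6552.
Re > 4000 → turbulent. Relative roughness ε/D = 0.00362/0.116 = 0.0312. Haaland: 1/√f = -1.8 log₁₀[(0.0312/3.7)^1.11 + 6.9/6552] = -1.8 log₁₀[0.00499 + 0.00105] = 3.994, so f = 0.06269.
Darcy-Weisbach: ΔP = f(L/D)(ρV²/2) = 0.06269·(913/0.116)·(627·0.01315²/2) = 0.06269·7871·0.05423 = 26.76 Pa.
ΔP = 26.76 Pa = 2.68×10^-4 bar.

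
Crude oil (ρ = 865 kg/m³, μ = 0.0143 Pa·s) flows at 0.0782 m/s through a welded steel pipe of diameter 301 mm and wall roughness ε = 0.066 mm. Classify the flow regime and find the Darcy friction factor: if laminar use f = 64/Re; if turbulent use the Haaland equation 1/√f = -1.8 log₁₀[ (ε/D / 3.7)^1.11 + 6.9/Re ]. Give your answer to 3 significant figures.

Re = ρVD/μ = 865·0.0782·0.301/0.0143 = 1424.
Re < 2300 → laminar, so f = 64/Re = 0.04495 (roughness is irrelevant in laminar flow).

f ≈ 0.0449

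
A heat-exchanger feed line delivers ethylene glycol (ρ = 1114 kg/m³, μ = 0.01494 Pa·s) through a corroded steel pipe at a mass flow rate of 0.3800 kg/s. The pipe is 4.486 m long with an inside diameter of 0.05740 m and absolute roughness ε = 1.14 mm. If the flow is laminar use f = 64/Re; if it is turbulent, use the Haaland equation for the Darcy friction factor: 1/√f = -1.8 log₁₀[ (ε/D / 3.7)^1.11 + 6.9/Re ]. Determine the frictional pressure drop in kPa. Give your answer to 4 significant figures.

ΔP ≈ 0.08581 kPa

A = πD²/4 = π(0.0574)²/4 = 0.002588 m²; mean velocity V = ṁ/(ρA) = 0.38/(1114 · 0.002588) = 0.1318 m/s.
Reynolds number Re = ρVD/μ = 1114 · 0.1318 · 0.0574 / 0.0149 = 564.2.
Re < 2300 → laminar flow, so f = 64/Re = 64/564.2 = 0.1134 (the turbulent correlation is not needed).
Darcy-Weisbach: ΔP = f(L/D)(ρV²/2) = 0.1134·(4.486/0.0574)·(1114·0.1318²/2) = 0.1134·78.15·9.679 = 85.81 Pa.
ΔP = 85.81 Pa = 0.08581 kPa.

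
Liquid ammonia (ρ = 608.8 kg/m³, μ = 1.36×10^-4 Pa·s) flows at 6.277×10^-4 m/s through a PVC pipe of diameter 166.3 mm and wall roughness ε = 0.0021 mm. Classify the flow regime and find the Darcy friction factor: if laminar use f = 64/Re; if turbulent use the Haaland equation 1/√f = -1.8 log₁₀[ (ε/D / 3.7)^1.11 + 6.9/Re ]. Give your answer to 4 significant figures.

Re = ρVD/μ = 608.8·0.0006277·0.1663/0.000136 = 467.3.
Re < 2300 → laminar, so f = 64/Re = 0.137 (roughness is irrelevant in laminar flow).

f ≈ 0.1370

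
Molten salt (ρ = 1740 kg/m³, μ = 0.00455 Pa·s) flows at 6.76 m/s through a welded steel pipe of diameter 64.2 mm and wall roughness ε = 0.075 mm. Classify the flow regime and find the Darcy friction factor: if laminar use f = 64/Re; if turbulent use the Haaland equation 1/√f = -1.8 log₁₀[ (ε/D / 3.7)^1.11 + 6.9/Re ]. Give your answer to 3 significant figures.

f ≈ 0.0218

Re = ρVD/μ = 1740·6.76·0.0642/0.00455 = 1.66e+05.
Re > 4000 → turbulent. ε/D = 7.5e-05/0.0642 = 0.00117; Haaland: 1/√f = -1.8 log₁₀[0.00013 + 4.16e-05] = 6.778, so f = 0.02177.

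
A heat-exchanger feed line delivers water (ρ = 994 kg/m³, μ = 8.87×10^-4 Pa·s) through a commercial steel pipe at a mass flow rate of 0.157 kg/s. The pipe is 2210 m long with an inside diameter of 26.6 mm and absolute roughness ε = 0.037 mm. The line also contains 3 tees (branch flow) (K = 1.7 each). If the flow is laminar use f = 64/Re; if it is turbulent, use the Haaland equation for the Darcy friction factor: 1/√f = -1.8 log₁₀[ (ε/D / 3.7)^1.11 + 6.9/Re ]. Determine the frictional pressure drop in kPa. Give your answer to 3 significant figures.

ΔP ≈ 114 kPa

A = πD²/4 = π(0.0266)²/4 = 0.0005557 m²; mean velocity V = ṁ/(ρA) = 0.157/(994 · 0.0005557) = 0.2842 m/s.
Reynolds number Re = ρVD/μ = 994 · 0.2842 · 0.0266 / 0.000887 = 8472.
Re > 4000 → turbulent. Relative roughness ε/D = 3.7e-05/0.0266 = 0.00139. Haaland: 1/√f = -1.8 log₁₀[(0.00139/3.7)^1.11 + 6.9/8472] = -1.8 log₁₀[0.000158 + 0.000814] = 5.422, so f = 0.03402.
Total minor-loss coefficient ΣK = 3·1.7 = 5.1.
ΔP = [f·L/D + ΣK]·(ρV²/2) = [0.03402·2210/0.0266 + 5.1]·(994·0.2842²/2) = [2826 + 5.1]·40.15 = 1.137e+05 Pa.
ΔP = 1.137e+05 Pa = 114 kPa.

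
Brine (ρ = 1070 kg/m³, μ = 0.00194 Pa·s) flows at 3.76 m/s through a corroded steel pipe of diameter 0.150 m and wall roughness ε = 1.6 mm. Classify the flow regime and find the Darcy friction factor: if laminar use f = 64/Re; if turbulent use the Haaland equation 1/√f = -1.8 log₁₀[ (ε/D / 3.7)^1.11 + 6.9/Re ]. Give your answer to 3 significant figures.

Re = ρVD/μ = 1070·3.76·0.15/0.00194 = 3.111e+05.
Re > 4000 → turbulent. ε/D = 0.0016/0.15 = 0.0107; Haaland: 1/√f = -1.8 log₁₀[0.00151 + 2.22e-05] = 5.064, so f = 0.039.

f ≈ 0.0390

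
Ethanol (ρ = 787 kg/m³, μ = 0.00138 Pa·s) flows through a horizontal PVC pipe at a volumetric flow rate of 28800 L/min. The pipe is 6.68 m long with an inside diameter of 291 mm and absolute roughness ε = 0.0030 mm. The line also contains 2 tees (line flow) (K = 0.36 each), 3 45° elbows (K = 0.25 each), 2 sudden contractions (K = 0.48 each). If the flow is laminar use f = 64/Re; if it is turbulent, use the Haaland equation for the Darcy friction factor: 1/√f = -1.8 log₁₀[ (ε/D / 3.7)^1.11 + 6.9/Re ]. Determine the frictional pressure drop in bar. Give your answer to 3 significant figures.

Q = 28800 L/min = 28800/60000 = 0.48 m³/s.
Cross-sectional area A = πD²/4 = π(0.291)²/4 = 0.06651 m²; mean velocity V = Q/A = 0.48/0.06651 = 7.217 m/s.
Reynolds number Re = ρVD/μ = 787 · 7.217 · 0.291 / 0.00138 = 1.198e+06.
Re > 4000 → turbulent. Relative roughness ε/D = 3e-06/0.291 = 1.03e-05. Haaland: 1/√f = -1.8 log₁₀[(1.03e-05/3.7)^1.11 + 6.9/1.198e+06] = -1.8 log₁₀[6.82e-07 + 5.76e-06] = 9.344, so f = 0.01145.
Total minor-loss coefficient ΣK = 2·0.36 + 3·0.25 + 2·0.48 = 2.43.
ΔP = [f·L/D + ΣK]·(ρV²/2) = [0.01145·6.68/0.291 + 2.43]·(787·7.217²/2) = [0.2629 + 2.43]·2.05e+04 = 5.52e+04 Pa.
ΔP = 5.52e+04 Pa = 0.552 bar.

ΔP ≈ 0.552 bar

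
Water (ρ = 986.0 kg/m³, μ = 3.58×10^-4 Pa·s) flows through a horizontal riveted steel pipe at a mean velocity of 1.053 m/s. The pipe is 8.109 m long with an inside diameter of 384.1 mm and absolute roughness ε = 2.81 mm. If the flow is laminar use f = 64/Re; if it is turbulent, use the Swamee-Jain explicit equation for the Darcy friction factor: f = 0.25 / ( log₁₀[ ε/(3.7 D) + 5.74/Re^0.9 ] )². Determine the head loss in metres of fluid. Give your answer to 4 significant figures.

h_f ≈ 0.04093 m

Reynolds number Re = ρVD/μ = 986 · 1.053 · 0.3841 / 0.000358 = 1.114e+06.
Re > 4000 → turbulent. Relative roughness ε/D = 0.00281/0.3841 = 0.00732. Swamee-Jain: f = 0.25/(log₁₀[0.00732/3.7 + 5.74/1.114e+06^0.9])² = 0.25/(log₁₀[0.00198 + 2.07e-05])² = 0.25/(-2.699)² = 0.03431.
Darcy-Weisbach: ΔP = f(L/D)(ρV²/2) = 0.03431·(8.109/0.3841)·(986·1.053²/2) = 0.03431·21.11·546.6 = 395.9 Pa.
Head loss h_f = ΔP/(ρg) = 395.9/(986·9.81) = 0.04093 m.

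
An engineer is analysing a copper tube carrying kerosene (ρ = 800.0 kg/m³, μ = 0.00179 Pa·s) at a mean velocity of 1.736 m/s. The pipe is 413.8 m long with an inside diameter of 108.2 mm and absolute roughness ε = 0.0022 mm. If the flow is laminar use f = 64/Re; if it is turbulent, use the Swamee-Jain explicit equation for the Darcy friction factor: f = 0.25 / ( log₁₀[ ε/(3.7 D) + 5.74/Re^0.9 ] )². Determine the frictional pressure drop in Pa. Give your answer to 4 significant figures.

ΔP ≈ 85960 Pa

Reynolds number Re = ρVD/μ = 800 · 1.736 · 0.1082 / 0.00179 = 8.395e+04.
Re > 4000 → turbulent. Relative roughness ε/D = 2.2e-06/0.1082 = 2.03e-05. Swamee-Jain: f = 0.25/(log₁₀[2.03e-05/3.7 + 5.74/8.395e+04^0.9])² = 0.25/(log₁₀[5.5e-06 + 0.000212])² = 0.25/(-3.662)² = 0.01865.
Darcy-Weisbach: ΔP = f(L/D)(ρV²/2) = 0.01865·(413.8/0.1082)·(800·1.736²/2) = 0.01865·3824·1205 = 8.596e+04 Pa.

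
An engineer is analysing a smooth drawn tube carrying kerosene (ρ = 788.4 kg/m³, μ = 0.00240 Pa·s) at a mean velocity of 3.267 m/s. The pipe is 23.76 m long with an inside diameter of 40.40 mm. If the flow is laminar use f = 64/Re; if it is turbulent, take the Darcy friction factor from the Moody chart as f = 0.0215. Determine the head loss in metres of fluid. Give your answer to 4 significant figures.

Reynolds number Re = ρVD/μ = 788.4 · 3.267 · 0.0404 / 0.0024 = 4.336e+04.
Re > 4000 → turbulent; use the Moody-chart value f = 0.0215.
Darcy-Weisbach: ΔP = f(L/D)(ρV²/2) = 0.0215·(23.76/0.0404)·(788.4·3.267²/2) = 0.0215·588.1·4207 = 5.32e+04 Pa.
Head loss h_f = ΔP/(ρg) = 5.32e+04/(788.4·9.81) = 6.879 m.

h_f ≈ 6.879 m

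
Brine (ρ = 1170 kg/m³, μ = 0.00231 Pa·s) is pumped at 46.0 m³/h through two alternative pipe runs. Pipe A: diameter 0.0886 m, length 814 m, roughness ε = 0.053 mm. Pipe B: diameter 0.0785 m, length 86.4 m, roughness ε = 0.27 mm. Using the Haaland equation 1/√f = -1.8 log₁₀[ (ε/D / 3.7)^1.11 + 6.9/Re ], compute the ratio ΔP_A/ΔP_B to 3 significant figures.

Pipe A: V = Q/A = 0.01278/0.006165 = 2.073 m/s; Re = 9.3e+04; ε/D = 0.000598; Haaland → f = 0.02065; ΔP_A = f(L/D)(ρV²/2) = 4.767e+05 Pa.
Pipe B: V = Q/A = 0.01278/0.00484 = 2.64 m/s; Re = 1.05e+05; ε/D = 0.00344; Haaland → f = 0.02828; ΔP_B = f(L/D)(ρV²/2) = 1.269e+05 Pa.
ΔP_A/ΔP_B = 4.767e+05/1.269e+05 = 3.76.

ΔP_A/ΔP_B ≈ 3.76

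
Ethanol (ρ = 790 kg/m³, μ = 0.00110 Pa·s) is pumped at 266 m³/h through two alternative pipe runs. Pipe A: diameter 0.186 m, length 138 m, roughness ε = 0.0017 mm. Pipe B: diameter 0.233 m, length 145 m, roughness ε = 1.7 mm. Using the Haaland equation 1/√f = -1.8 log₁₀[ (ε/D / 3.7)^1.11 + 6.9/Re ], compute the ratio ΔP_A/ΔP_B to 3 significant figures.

Pipe A: V = Q/A = 0.07389/0.02717 = 2.719 m/s; Re = 3.633e+05; ε/D = 9.14e-06; Haaland → f = 0.01393; ΔP_A = f(L/D)(ρV²/2) = 3.018e+04 Pa.
Pipe B: V = Q/A = 0.07389/0.04264 = 1.733 m/s; Re = 2.9e+05; ε/D = 0.0073; Haaland → f = 0.03447; ΔP_B = f(L/D)(ρV²/2) = 2.544e+04 Pa.
ΔP_A/ΔP_B = 3.018e+04/2.544e+04 = 1.19.

ΔP_A/ΔP_B ≈ 1.19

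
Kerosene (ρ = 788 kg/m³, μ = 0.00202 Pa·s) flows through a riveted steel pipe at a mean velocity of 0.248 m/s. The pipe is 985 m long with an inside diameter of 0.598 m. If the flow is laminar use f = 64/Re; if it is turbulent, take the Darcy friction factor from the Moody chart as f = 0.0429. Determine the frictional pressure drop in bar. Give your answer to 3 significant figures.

Reynolds number Re = ρVD/μ = 788 · 0.248 · 0.598 / 0.00202 = 5.785e+04.
Re > 4000 → turbulent; use the Moody-chart value f = 0.0429.
Darcy-Weisbach: ΔP = f(L/D)(ρV²/2) = 0.0429·(985/0.598)·(788·0.248²/2) = 0.0429·1647·24.23 = 1712 Pa.
ΔP = 1712 Pa = 0.0171 bar.

ΔP ≈ 0.0171 bar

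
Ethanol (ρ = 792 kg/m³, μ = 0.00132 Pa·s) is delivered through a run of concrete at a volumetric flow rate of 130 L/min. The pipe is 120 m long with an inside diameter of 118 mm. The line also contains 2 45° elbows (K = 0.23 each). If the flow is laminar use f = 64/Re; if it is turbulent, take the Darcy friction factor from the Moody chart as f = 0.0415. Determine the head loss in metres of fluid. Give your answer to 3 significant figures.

Q = 130 L/min = 130/60000 = 0.002167 m³/s.
Cross-sectional area A = πD²/4 = π(0.118)²/4 = 0.01094 m²; mean velocity V = Q/A = 0.002167/0.01094 = 0.1981 m/s.
Reynolds number Re = ρVD/μ = 792 · 0.1981 · 0.118 / 0.00132 = 1.403e+04.
Re > 4000 → turbulent; use the Moody-chart value f = 0.0415.
Total minor-loss coefficient ΣK = 2·0.23 = 0.46.
ΔP = [f·L/D + ΣK]·(ρV²/2) = [0.0415·120/0.118 + 0.46]·(792·0.1981²/2) = [42.2 + 0.46]·15.54 = 663.2 Pa.
Head loss h_f = ΔP/(ρg) = 663.2/(792·9.81) = 0.0854 m.

h_f ≈ 0.0854 m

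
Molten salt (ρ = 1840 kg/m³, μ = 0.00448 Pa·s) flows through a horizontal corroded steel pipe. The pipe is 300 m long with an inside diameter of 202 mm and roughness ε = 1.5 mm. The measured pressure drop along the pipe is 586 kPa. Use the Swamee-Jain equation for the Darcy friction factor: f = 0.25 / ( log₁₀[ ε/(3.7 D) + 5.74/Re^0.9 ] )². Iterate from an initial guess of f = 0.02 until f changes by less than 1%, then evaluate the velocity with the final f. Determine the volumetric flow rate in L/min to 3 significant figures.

Q ≈ 6760 L/min

Rearranging Darcy-Weisbach: V = √(2·ΔP·D/(f·L·ρ)). With ε/D = 0.0015/0.202 = 0.00743, iterate starting from f = 0.02:
  f = 0.02 → V = √(2·5.86e+05·0.202/(0.02·300·1840)) = 4.631 m/s; Re = ρVD/μ = 3.842e+05; f → 0.03465
  f = 0.03465 → V = 3.518 m/s; Re = 2.919e+05; f → 0.03474
Converged (Δf/f < 1%). With the final f = 0.03474: V = √(2·5.86e+05·0.202/(0.03474·300·1840)) = 3.514 m/s.
Q = V·A = 3.514·(π/4·0.202²) = 0.1126 m³/s = 6760 L/min.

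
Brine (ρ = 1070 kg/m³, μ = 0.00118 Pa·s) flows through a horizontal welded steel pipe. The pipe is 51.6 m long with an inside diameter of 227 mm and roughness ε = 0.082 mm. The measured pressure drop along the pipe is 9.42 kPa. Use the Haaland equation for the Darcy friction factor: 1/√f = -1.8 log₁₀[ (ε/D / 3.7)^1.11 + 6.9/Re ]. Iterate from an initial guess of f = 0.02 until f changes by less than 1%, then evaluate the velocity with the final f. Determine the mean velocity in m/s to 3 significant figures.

Rearranging Darcy-Weisbach: V = √(2·ΔP·D/(f·L·ρ)). With ε/D = 8.2e-05/0.227 = 0.000361, iterate starting from f = 0.02:
  f = 0.02 → V = √(2·9420·0.227/(0.02·51.6·1070)) = 1.968 m/s; Re = ρVD/μ = 4.051e+05; f → 0.01684
  f = 0.01684 → V = 2.145 m/s; Re = 4.414e+05; f → 0.01675
Converged (Δf/f < 1%). With the final f = 0.01675: V = √(2·9420·0.227/(0.01675·51.6·1070)) = 2.15 m/s.

V ≈ 2.15 m/s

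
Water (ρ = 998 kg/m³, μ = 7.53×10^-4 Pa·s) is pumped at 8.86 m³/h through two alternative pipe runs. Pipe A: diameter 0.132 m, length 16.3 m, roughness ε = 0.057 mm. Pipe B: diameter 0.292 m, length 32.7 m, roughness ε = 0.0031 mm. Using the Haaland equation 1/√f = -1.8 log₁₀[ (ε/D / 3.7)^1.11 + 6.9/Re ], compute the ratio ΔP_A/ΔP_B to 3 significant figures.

Pipe A: V = Q/A = 0.002461/0.01368 = 0.1798 m/s; Re = 3.146e+04; ε/D = 0.000432; Haaland → f = 0.02407; ΔP_A = f(L/D)(ρV²/2) = 47.97 Pa.
Pipe B: V = Q/A = 0.002461/0.06697 = 0.03675 m/s; Re = 1.422e+04; ε/D = 1.06e-05; Haaland → f = 0.02811; ΔP_B = f(L/D)(ρV²/2) = 2.122 Pa.
ΔP_A/ΔP_B = 47.97/2.122 = 22.6.

ΔP_A/ΔP_B ≈ 22.6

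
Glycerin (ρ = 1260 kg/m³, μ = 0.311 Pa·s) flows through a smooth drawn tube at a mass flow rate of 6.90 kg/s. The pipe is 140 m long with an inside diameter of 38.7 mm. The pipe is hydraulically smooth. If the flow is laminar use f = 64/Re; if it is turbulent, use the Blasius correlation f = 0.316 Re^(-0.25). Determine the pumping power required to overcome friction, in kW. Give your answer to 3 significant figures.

P ≈ 23.7 kW

A = πD²/4 = π(0.0387)²/4 = 0.001176 m²; mean velocity V = ṁ/(ρA) = 6.9/(1260 · 0.001176) = 4.656 m/s.
Reynolds number Re = ρVD/μ = 1260 · 4.656 · 0.0387 / 0.311 = 729.9.
Re < 2300 → laminar flow, so f = 64/Re = 64/729.9 = 0.08768 (the turbulent correlation is not needed).
Darcy-Weisbach: ΔP = f(L/D)(ρV²/2) = 0.08768·(140/0.0387)·(1260·4.656²/2) = 0.08768·3618·1.365e+04 = 4.331e+06 Pa.
Q = ṁ/ρ = 6.9/1260 = 0.005476 m³/s.
Pumping power P = QΔP = 0.005476·4.331e+06 = 23720 W = 23.7 kW.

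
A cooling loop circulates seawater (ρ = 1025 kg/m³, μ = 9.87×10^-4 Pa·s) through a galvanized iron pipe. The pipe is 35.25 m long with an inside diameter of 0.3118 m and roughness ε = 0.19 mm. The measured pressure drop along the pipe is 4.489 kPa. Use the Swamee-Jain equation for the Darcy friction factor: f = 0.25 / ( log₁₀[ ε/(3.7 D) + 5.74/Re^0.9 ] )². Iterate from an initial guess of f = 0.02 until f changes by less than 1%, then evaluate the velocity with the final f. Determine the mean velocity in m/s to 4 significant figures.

V ≈ 2.062 m/s

Rearranging Darcy-Weisbach: V = √(2·ΔP·D/(f·L·ρ)). With ε/D = 0.00019/0.3118 = 0.000609, iterate starting from f = 0.02:
  f = 0.02 → V = √(2·4489·0.3118/(0.02·35.25·1025)) = 1.968 m/s; Re = ρVD/μ = 6.373e+05; f → 0.01825
  f = 0.01825 → V = 2.06 m/s; Re = 6.672e+05; f → 0.01822
Converged (Δf/f < 1%). With the final f = 0.01822: V = √(2·4489·0.3118/(0.01822·35.25·1025)) = 2.062 m/s.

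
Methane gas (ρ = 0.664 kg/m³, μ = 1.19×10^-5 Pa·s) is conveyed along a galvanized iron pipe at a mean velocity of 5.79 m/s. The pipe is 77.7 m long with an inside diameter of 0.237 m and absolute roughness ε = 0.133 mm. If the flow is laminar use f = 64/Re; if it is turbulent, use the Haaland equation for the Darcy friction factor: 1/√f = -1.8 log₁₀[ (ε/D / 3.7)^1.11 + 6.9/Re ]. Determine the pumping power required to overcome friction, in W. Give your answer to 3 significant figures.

Reynolds number Re = ρVD/μ = 0.664 · 5.79 · 0.237 / 1.19e-05 = 7.657e+04.
Re > 4000 → turbulent. Relative roughness ε/D = 0.000133/0.237 = 0.000561. Haaland: 1/√f = -1.8 log₁₀[(0.000561/3.7)^1.11 + 6.9/7.657e+04] = -1.8 log₁₀[5.77e-05 + 9.01e-05] = 6.895, so f = 0.02104.
Darcy-Weisbach: ΔP = f(L/D)(ρV²/2) = 0.02104·(77.7/0.237)·(0.664·5.79²/2) = 0.02104·327.8·11.13 = 76.76 Pa.
Q = V·A = 5.79·0.04412 = 0.2554 m³/s.
Pumping power P = QΔP = 0.2554·76.76 = 19.61 W = 19.6 W.

P ≈ 19.6 W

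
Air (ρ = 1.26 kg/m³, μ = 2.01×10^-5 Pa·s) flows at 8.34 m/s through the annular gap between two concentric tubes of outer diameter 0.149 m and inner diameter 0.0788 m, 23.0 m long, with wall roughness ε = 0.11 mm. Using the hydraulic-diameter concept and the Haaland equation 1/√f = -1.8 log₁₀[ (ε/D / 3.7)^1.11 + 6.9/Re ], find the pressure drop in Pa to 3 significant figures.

Hydraulic diameter D_h = 4A/P = D_o - D_i = 0.149 - 0.0788 = 0.0702 m.
Re = ρVD_h/μ = 1.26·8.34·0.0702/2.01e-05 = 3.67e+04.
ε/D_h = 0.00011/0.0702 = 0.00157; Haaland gives 1/√f = -1.8 log₁₀[0.00018+0.000188] = 6.181, so f = 0.02617.
ΔP = f(L/D_h)(ρV²/2) = 0.02617·23/0.0702·43.82 = 375.8 Pa.

ΔP ≈ 376 Pa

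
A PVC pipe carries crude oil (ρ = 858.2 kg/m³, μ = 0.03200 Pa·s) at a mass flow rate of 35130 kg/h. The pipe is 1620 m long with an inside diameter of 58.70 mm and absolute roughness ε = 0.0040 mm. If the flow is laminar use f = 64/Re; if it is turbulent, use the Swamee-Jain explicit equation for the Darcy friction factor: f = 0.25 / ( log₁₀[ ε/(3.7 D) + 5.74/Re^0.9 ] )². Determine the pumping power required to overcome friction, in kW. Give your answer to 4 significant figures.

ṁ = 35130 kg/h = 35130/3600 = 9.758 kg/s.
A = πD²/4 = π(0.0587)²/4 = 0.002706 m²; mean velocity V = ṁ/(ρA) = 9.758/(858.2 · 0.002706) = 4.202 m/s.
Reynolds number Re = ρVD/μ = 858.2 · 4.202 · 0.0587 / 0.032 = 6615.
Re > 4000 → turbulent. Relative roughness ε/D = 4e-06/0.0587 = 6.81e-05. Swamee-Jain: f = 0.25/(log₁₀[6.81e-05/3.7 + 5.74/6615^0.9])² = 0.25/(log₁₀[1.84e-05 + 0.00209])² = 0.25/(-2.676)² = 0.03492.
Darcy-Weisbach: ΔP = f(L/D)(ρV²/2) = 0.03492·(1620/0.0587)·(858.2·4.202²/2) = 0.03492·2.76e+04·7575 = 7.3e+06 Pa.
Q = ṁ/ρ = 9.758/858.2 = 0.01137 m³/s.
Pumping power P = QΔP = 0.01137·7.3e+06 = 83008 W = 83.01 kW.

P ≈ 83.01 kW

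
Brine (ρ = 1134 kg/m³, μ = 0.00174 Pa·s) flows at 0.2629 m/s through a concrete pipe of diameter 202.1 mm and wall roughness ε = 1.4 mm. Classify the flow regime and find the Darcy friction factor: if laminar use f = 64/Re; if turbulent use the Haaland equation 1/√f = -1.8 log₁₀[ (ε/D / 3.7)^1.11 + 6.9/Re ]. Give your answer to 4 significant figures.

Re = ρVD/μ = 1134·0.2629·0.2021/0.00174 = 3.463e+04.
Re > 4000 → turbulent. ε/D = 0.0014/0.2021 = 0.00693; Haaland: 1/√f = -1.8 log₁₀[0.000938 + 0.000199] = 5.299, so f = 0.03561.

f ≈ 0.03561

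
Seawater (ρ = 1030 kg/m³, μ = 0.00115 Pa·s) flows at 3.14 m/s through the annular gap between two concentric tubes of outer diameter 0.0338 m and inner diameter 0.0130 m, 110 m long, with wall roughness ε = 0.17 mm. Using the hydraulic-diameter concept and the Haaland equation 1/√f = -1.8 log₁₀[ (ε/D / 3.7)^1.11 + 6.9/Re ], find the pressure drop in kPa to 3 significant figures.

Hydraulic diameter D_h = 4A/P = D_o - D_i = 0.0338 - 0.013 = 0.0208 m.
Re = ρVD_h/μ = 1030·3.14·0.0208/0.00115 = 5.85e+04.
ε/D_h = 0.00017/0.0208 = 0.00817; Haaland gives 1/√f = -1.8 log₁₀[0.00113+0.000118] = 5.229, so f = 0.03658.
ΔP = f(L/D_h)(ρV²/2) = 0.03658·110/0.0208·5078 = 9.823e+05 Pa.
ΔP = 982 kPa.

ΔP ≈ 982 kPa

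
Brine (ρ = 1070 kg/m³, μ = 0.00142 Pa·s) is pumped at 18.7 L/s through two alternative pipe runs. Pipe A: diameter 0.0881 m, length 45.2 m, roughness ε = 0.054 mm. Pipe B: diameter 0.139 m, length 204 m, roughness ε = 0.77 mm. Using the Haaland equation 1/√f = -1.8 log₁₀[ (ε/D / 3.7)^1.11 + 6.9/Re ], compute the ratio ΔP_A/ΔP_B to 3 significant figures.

ΔP_A/ΔP_B ≈ 1.30

Pipe A: V = Q/A = 0.0187/0.006096 = 3.068 m/s; Re = 2.036e+05; ε/D = 0.000613; Haaland → f = 0.01918; ΔP_A = f(L/D)(ρV²/2) = 4.955e+04 Pa.
Pipe B: V = Q/A = 0.0187/0.01517 = 1.232 m/s; Re = 1.291e+05; ε/D = 0.00554; Haaland → f = 0.03202; ΔP_B = f(L/D)(ρV²/2) = 3.818e+04 Pa.
ΔP_A/ΔP_B = 4.955e+04/3.818e+04 = 1.30.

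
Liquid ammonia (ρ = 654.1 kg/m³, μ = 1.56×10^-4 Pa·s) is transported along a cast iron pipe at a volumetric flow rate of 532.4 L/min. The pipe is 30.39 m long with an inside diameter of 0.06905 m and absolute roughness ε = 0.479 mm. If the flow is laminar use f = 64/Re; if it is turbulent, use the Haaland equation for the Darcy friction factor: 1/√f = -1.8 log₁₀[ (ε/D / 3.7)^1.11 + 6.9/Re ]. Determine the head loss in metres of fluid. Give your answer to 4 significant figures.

h_f ≈ 4.256 m

Q = 532.4 L/min = 532.4/60000 = 0.008873 m³/s.
Cross-sectional area A = πD²/4 = π(0.06905)²/4 = 0.003745 m²; mean velocity V = Q/A = 0.008873/0.003745 = 2.37 m/s.
Reynolds number Re = ρVD/μ = 654.1 · 2.37 · 0.06905 / 0.000156 = 6.86e+05.
Re > 4000 → turbulent. Relative roughness ε/D = 0.000479/0.06905 = 0.00694. Haaland: 1/√f = -1.8 log₁₀[(0.00694/3.7)^1.11 + 6.9/6.86e+05] = -1.8 log₁₀[0.00094 + 1.01e-05] = 5.44, so f = 0.03379.
Darcy-Weisbach: ΔP = f(L/D)(ρV²/2) = 0.03379·(30.39/0.06905)·(654.1·2.37²/2) = 0.03379·440.1·1836 = 2.731e+04 Pa.
Head loss h_f = ΔP/(ρg) = 2.731e+04/(654.1·9.81) = 4.256 m.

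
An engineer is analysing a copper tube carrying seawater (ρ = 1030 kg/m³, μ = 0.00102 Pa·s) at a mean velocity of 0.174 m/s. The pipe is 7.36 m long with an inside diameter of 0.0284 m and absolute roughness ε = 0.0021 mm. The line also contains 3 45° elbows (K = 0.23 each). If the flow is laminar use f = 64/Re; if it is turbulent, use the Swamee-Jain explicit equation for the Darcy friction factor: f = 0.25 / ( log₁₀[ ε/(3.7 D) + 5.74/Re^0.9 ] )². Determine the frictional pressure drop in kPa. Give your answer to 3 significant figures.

Reynolds number Re = ρVD/μ = 1030 · 0.174 · 0.0284 / 0.00102 = 4990.
Re > 4000 → turbulent. Relative roughness ε/D = 2.1e-06/0.0284 = 7.39e-05. Swamee-Jain: f = 0.25/(log₁₀[7.39e-05/3.7 + 5.74/4990^0.9])² = 0.25/(log₁₀[2e-05 + 0.0027])² = 0.25/(-2.566)² = 0.03796.
Total minor-loss coefficient ΣK = 3·0.23 = 0.69.
ΔP = [f·L/D + ΣK]·(ρV²/2) = [0.03796·7.36/0.0284 + 0.69]·(1030·0.174²/2) = [9.838 + 0.69]·15.59 = 164.2 Pa.
ΔP = 164.2 Pa = 0.164 kPa.

ΔP ≈ 0.164 kPa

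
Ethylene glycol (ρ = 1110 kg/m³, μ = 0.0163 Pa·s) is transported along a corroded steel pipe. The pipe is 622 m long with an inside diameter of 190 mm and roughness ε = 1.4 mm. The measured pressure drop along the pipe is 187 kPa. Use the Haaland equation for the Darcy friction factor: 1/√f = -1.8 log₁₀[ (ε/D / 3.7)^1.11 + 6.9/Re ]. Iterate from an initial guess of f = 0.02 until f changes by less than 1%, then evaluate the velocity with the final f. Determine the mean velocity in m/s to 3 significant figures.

V ≈ 1.66 m/s

Rearranging Darcy-Weisbach: V = √(2·ΔP·D/(f·L·ρ)). With ε/D = 0.0014/0.19 = 0.00737, iterate starting from f = 0.02:
  f = 0.02 → V = √(2·1.87e+05·0.19/(0.02·622·1110)) = 2.269 m/s; Re = ρVD/μ = 2.935e+04; f → 0.03653
  f = 0.03653 → V = 1.678 m/s; Re = 2.172e+04; f → 0.03725
  f = 0.03725 → V = 1.662 m/s; Re = 2.151e+04; f → 0.03727
Converged (Δf/f < 1%). With the final f = 0.03727: V = √(2·1.87e+05·0.19/(0.03727·622·1110)) = 1.662 m/s.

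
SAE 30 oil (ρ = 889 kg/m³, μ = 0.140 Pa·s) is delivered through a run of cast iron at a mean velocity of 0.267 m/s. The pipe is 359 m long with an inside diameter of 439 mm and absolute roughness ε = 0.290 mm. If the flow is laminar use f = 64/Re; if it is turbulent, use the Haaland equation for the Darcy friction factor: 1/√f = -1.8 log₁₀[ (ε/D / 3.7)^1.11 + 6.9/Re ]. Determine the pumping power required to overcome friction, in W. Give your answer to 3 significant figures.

Reynolds number Re = ρVD/μ = 889 · 0.267 · 0.439 / 0.14 = 744.3.
Re < 2300 → laminar flow, so f = 64/Re = 64/744.3 = 0.08599 (the turbulent correlation is not needed).
Darcy-Weisbach: ΔP = f(L/D)(ρV²/2) = 0.08599·(359/0.439)·(889·0.267²/2) = 0.08599·817.8·31.69 = 2228 Pa.
Q = V·A = 0.267·0.1514 = 0.04041 m³/s.
Pumping power P = QΔP = 0.04041·2228 = 90.05 W = 90.1 W.

P ≈ 90.1 W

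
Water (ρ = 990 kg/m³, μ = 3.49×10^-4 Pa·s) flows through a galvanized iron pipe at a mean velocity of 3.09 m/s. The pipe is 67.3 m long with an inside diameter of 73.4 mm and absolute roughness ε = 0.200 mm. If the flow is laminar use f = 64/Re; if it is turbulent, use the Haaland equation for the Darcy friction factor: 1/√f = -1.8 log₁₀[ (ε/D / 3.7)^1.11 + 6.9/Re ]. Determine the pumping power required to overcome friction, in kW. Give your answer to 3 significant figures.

Reynolds number Re = ρVD/μ = 990 · 3.09 · 0.0734 / 0.000349 = 6.434e+05.
Re > 4000 → turbulent. Relative roughness ε/D = 0.0002/0.0734 = 0.00272. Haaland: 1/√f = -1.8 log₁₀[(0.00272/3.7)^1.11 + 6.9/6.434e+05] = -1.8 log₁₀[0.000333 + 1.07e-05] = 6.235, so f = 0.02573.
Darcy-Weisbach: ΔP = f(L/D)(ρV²/2) = 0.02573·(67.3/0.0734)·(990·3.09²/2) = 0.02573·916.9·4726 = 1.115e+05 Pa.
Q = V·A = 3.09·0.004231 = 0.01307 m³/s.
Pumping power P = QΔP = 0.01307·1.115e+05 = 1458 W = 1.46 kW.

P ≈ 1.46 kW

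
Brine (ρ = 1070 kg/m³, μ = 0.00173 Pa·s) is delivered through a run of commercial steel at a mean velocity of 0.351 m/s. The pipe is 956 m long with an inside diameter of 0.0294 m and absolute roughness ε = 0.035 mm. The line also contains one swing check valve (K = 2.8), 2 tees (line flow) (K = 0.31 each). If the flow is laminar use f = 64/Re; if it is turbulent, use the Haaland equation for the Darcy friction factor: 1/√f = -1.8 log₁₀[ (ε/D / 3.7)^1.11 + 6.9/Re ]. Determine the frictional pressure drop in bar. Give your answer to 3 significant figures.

Reynolds number Re = ρVD/μ = 1070 · 0.351 · 0.0294 / 0.00173 = 6383.
Re > 4000 → turbulent. Relative roughness ε/D = 3.5e-05/0.0294 = 0.00119. Haaland: 1/√f = -1.8 log₁₀[(0.00119/3.7)^1.11 + 6.9/6383] = -1.8 log₁₀[0.000133 + 0.00108] = 5.248, so f = 0.0363.
Total minor-loss coefficient ΣK = 1·2.8 + 2·0.31 = 3.42.
ΔP = [f·L/D + ΣK]·(ρV²/2) = [0.0363·956/0.0294 + 3.42]·(1070·0.351²/2) = [1180 + 3.42]·65.91 = 7.803e+04 Pa.
ΔP = 7.803e+04 Pa = 0.780 bar.

ΔP ≈ 0.780 bar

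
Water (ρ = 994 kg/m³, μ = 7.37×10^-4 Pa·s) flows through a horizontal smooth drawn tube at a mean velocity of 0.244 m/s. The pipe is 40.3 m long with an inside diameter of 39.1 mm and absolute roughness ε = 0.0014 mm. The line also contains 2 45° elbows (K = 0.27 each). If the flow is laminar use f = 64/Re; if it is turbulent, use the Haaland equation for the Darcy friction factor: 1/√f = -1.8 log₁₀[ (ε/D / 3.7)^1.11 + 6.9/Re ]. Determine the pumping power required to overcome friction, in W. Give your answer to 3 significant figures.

Reynolds number Re = ρVD/μ = 994 · 0.244 · 0.0391 / 0.000737 = 1.287e+04.
Re > 4000 → turbulent. Relative roughness ε/D = 1.4e-06/0.0391 = 3.58e-05. Haaland: 1/√f = -1.8 log₁₀[(3.58e-05/3.7)^1.11 + 6.9/1.287e+04] = -1.8 log₁₀[2.72e-06 + 0.000536] = 5.883, so f = 0.02889.
Total minor-loss coefficient ΣK = 2·0.27 = 0.54.
ΔP = [f·L/D + ΣK]·(ρV²/2) = [0.02889·40.3/0.0391 + 0.54]·(994·0.244²/2) = [29.78 + 0.54]·29.59 = 897.1 Pa.
Q = V·A = 0.244·0.001201 = 0.000293 m³/s.
Pumping power P = QΔP = 0.000293·897.1 = 0.2628 W = 0.263 W.

P ≈ 0.263 W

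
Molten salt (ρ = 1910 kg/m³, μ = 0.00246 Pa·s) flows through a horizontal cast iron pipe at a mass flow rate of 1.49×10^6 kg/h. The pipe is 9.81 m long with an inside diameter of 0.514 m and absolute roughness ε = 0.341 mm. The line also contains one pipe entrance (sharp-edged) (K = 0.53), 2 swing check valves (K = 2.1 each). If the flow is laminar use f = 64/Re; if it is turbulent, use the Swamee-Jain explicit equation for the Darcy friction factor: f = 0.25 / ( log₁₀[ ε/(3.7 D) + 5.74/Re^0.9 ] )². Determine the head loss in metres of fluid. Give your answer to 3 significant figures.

ṁ = 1.49×10^6 kg/h = 1.49×10^6/3600 = 413.9 kg/s.
A = πD²/4 = π(0.514)²/4 = 0.2075 m²; mean velocity V = ṁ/(ρA) = 413.9/(1910 · 0.2075) = 1.044 m/s.
Reynolds number Re = ρVD/μ = 1910 · 1.044 · 0.514 / 0.00246 = 4.168e+05.
Re > 4000 → turbulent. Relative roughness ε/D = 0.000341/0.514 = 0.000663. Swamee-Jain: f = 0.25/(log₁₀[0.000663/3.7 + 5.74/4.168e+05^0.9])² = 0.25/(log₁₀[0.000179 + 5.02e-05])² = 0.25/(-3.639)² = 0.01888.
Total minor-loss coefficient ΣK = 1·0.53 + 2·2.1 = 4.73.
ΔP = [f·L/D + ΣK]·(ρV²/2) = [0.01888·9.81/0.514 + 4.73]·(1910·1.044²/2) = [0.3603 + 4.73]·1042 = 5302 Pa.
Head loss h_f = ΔP/(ρg) = 5302/(1910·9.81) = 0.283 m.

h_f ≈ 0.283 m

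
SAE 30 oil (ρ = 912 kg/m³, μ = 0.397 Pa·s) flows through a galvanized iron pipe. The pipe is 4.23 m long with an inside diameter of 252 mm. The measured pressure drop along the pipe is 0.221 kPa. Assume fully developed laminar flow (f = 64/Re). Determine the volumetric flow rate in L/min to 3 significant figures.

Q ≈ 782 L/min

For laminar flow, f = 64/Re with Re = ρVD/μ, so Darcy-Weisbach reduces to ΔP = 32μLV/D². Solving for V: V = ΔP·D²/(32μL) = 221·(0.252)²/(32·0.397·4.23) = 0.2612 m/s.
Check: Re = ρVD/μ = 912·0.2612·0.252/0.397 = 151.2 < 2300, so the laminar assumption holds.
Q = V·A = 0.2612·(π/4·0.252²) = 0.01303 m³/s = 782 L/min.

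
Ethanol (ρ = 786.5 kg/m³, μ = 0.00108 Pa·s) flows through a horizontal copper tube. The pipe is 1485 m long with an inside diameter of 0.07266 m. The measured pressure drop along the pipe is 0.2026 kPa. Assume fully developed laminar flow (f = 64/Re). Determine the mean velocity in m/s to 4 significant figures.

V ≈ 0.02084 m/s

For laminar flow, f = 64/Re with Re = ρVD/μ, so Darcy-Weisbach reduces to ΔP = 32μLV/D². Solving for V: V = ΔP·D²/(32μL) = 202.6·(0.07266)²/(32·0.00108·1485) = 0.02084 m/s.
Check: Re = ρVD/μ = 786.5·0.02084·0.07266/0.00108 = 1103 < 2300, so the laminar assumption holds.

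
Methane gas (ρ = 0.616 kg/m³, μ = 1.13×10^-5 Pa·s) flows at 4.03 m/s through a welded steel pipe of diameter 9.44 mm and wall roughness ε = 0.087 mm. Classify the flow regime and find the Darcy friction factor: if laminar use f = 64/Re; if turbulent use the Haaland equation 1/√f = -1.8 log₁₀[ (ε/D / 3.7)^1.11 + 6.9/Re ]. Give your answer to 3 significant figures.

f ≈ 0.0309

Re = ρVD/μ = 0.616·4.03·0.00944/1.13e-05 = 2074.
Re < 2300 → laminar, so f = 64/Re = 0.03086 (roughness is irrelevant in laminar flow).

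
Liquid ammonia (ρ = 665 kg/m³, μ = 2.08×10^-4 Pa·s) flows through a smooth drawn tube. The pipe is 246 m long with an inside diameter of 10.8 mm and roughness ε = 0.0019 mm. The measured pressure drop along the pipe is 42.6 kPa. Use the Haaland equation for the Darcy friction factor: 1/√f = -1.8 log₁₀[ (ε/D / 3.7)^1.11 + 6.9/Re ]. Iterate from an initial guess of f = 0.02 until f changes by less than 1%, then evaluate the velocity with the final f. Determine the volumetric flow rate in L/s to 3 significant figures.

Rearranging Darcy-Weisbach: V = √(2·ΔP·D/(f·L·ρ)). With ε/D = 1.9e-06/0.0108 = 0.000176, iterate starting from f = 0.02:
  f = 0.02 → V = √(2·4.26e+04·0.0108/(0.02·246·665)) = 0.5303 m/s; Re = ρVD/μ = 1.831e+04; f → 0.02661
  f = 0.02661 → V = 0.4598 m/s; Re = 1.588e+04; f → 0.02756
  f = 0.02756 → V = 0.4517 m/s; Re = 1.56e+04; f → 0.02769
Converged (Δf/f < 1%). With the final f = 0.02769: V = √(2·4.26e+04·0.0108/(0.02769·246·665)) = 0.4507 m/s.
Q = V·A = 0.4507·(π/4·0.0108²) = 4.129e-05 m³/s = 0.0413 L/s.

Q ≈ 0.0413 L/s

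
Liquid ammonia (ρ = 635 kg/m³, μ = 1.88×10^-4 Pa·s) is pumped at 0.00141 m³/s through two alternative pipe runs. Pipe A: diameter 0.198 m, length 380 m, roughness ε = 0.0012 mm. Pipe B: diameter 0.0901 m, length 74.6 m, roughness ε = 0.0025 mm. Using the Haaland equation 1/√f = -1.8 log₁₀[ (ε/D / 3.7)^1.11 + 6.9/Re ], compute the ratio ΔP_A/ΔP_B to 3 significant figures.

Pipe A: V = Q/A = 0.00141/0.03079 = 0.04579 m/s; Re = 3.063e+04; ε/D = 6.06e-06; Haaland → f = 0.02321; ΔP_A = f(L/D)(ρV²/2) = 29.66 Pa.
Pipe B: V = Q/A = 0.00141/0.006376 = 0.2211 m/s; Re = 6.73e+04; ε/D = 2.77e-05; Haaland → f = 0.01948; ΔP_B = f(L/D)(ρV²/2) = 250.4 Pa.
ΔP_A/ΔP_B = 29.66/250.4 = 0.118.

ΔP_A/ΔP_B ≈ 0.118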